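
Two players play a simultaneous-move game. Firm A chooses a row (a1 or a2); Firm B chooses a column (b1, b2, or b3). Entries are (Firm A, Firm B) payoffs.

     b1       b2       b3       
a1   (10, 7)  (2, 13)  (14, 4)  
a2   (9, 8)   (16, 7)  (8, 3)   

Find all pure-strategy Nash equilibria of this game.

A profile is a Nash equilibrium when each player is best-responding to the other.
Firm A's best responses — vs b1: a1 (payoff 10); vs b2: a2 (payoff 16); vs b3: a1 (payoff 14).
Firm B's best responses — vs a1: b2 (payoff 13); vs a2: b1 (payoff 8).
No cell has both players best-responding. For instance, Firm A's best reply to b3 is a1, but against a1 Firm B prefers b2 over b3.

None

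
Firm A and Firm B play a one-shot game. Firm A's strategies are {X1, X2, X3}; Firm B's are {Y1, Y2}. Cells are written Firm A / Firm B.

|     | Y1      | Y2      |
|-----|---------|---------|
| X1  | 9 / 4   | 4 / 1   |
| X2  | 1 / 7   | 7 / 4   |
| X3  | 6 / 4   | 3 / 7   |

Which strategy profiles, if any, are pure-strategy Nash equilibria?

Find each player's best response to every opponent strategy; NE are the intersections.
Firm A's best responses — vs Y1: X1 (payoff 9); vs Y2: X2 (payoff 7).
Firm B's best responses — vs X1: Y1 (payoff 4); vs X2: Y1 (payoff 7); vs X3: Y2 (payoff 7).
The only mutual best response is (X1, Y1); neither player gains by switching there.

(X1, Y1)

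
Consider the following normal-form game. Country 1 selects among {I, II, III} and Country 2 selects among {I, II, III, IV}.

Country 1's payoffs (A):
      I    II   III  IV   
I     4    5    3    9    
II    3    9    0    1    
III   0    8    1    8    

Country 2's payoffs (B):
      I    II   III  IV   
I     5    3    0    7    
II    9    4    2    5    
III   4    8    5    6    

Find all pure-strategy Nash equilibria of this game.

(I, IV)

A profile is a Nash equilibrium when each player is best-responding to the other.
Country 1's best responses — vs I: I (payoff 4); vs II: II (payoff 9); vs III: I (payoff 3); vs IV: I (payoff 9).
Country 2's best responses — vs I: IV (payoff 7); vs II: I (payoff 9); vs III: II (payoff 8).
The only mutual best response is (I, IV); neither player gains by switching there.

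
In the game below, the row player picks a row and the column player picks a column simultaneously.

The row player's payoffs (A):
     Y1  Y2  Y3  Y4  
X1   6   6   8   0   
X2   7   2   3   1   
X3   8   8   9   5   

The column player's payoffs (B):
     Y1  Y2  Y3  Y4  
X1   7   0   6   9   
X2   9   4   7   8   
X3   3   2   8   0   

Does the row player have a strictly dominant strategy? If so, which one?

A strategy is strictly dominant if it gives the row player a strictly higher payoff than every other strategy, against every choice by the opponent.
X3 strictly dominates: vs Y1: 8 > each of {6, 7}; vs Y2: 8 > each of {6, 2}; vs Y3: 9 > each of {8, 3}; vs Y4: 5 > each of {0, 1}.

X3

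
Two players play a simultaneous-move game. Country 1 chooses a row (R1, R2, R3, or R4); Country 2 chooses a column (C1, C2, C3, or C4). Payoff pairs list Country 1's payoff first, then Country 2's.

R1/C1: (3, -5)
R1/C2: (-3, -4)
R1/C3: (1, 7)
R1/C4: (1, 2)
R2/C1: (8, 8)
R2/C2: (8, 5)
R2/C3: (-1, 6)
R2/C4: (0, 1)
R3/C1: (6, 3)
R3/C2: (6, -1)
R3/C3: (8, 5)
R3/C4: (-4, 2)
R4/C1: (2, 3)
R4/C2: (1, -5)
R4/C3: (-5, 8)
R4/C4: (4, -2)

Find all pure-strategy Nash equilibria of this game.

(R2, C1) and (R3, C3)

Find each player's best response to every opponent strategy; NE are the intersections.
Country 1's best responses — vs C1: R2 (payoff 8); vs C2: R2 (payoff 8); vs C3: R3 (payoff 8); vs C4: R4 (payoff 4).
Country 2's best responses — vs R1: C3 (payoff 7); vs R2: C1 (payoff 8); vs R3: C3 (payoff 5); vs R4: C3 (payoff 8).
Mutual best responses occur at (R2, C1) and (R3, C3); at each, neither player gains by switching.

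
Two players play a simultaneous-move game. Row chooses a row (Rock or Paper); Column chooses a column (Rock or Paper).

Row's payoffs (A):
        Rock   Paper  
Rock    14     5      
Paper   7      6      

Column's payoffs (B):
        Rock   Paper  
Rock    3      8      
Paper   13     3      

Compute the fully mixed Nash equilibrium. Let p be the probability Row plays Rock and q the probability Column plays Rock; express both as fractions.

In a mixed NE each player is indifferent between their pure strategies, so the opponent's mix sets the indifference.
Column indifferent between Rock and Paper: p·3 + (1−p)·13 = p·8 + (1−p)·3 ⟹ 13 + (-10)p = 3 + 5p ⟹ p = 2/3.
Row indifferent between Rock and Paper: q·14 + (1−q)·5 = q·7 + (1−q)·6 ⟹ 5 + 9q = 6 + 1q ⟹ q = 1/8.

p = 2/3, q = 1/8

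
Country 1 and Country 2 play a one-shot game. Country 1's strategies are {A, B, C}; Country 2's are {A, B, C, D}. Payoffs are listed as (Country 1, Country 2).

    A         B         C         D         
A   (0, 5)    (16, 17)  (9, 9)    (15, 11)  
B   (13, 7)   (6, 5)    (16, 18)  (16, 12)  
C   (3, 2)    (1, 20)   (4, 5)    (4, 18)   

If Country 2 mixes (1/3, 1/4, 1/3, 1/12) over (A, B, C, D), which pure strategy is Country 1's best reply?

B

Compute Country 1's expected payoff from each pure strategy against the given mix.
A: (1/3)·0 + (1/4)·16 + (1/3)·9 + (1/12)·15 = 33/4
B: (1/3)·13 + (1/4)·6 + (1/3)·16 + (1/12)·16 = 25/2
C: (1/3)·3 + (1/4)·1 + (1/3)·4 + (1/12)·4 = 35/12
Highest expected payoff is 25/2, from B.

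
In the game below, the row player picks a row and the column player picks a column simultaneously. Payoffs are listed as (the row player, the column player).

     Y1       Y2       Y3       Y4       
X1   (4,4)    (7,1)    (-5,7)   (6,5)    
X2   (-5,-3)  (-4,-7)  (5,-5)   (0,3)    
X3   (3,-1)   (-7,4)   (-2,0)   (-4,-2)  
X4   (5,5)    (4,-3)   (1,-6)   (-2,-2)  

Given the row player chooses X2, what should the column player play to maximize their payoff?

With the row player fixed at X2, the column player's payoffs are: Y1 → -3, Y2 → -7, Y3 → -5, Y4 → 3.
The maximum is 3, achieved by Y4.

Y4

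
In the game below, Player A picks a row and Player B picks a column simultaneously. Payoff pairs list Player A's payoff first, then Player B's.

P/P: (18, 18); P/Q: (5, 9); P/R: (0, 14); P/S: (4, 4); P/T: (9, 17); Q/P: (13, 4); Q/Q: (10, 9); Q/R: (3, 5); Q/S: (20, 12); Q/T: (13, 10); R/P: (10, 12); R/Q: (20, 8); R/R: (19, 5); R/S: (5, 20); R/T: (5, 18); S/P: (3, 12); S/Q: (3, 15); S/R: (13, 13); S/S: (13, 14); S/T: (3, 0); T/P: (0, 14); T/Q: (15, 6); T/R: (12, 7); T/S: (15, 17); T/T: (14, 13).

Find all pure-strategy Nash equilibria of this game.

(P, P) and (Q, S)

Find each player's best response to every opponent strategy; NE are the intersections.
Player A's best responses — vs P: P (payoff 18); vs Q: R (payoff 20); vs R: R (payoff 19); vs S: Q (payoff 20); vs T: T (payoff 14).
Player B's best responses — vs P: P (payoff 18); vs Q: S (payoff 12); vs R: S (payoff 20); vs S: Q (payoff 15); vs T: S (payoff 17).
Mutual best responses occur at (P, P) and (Q, S); at each, neither player gains by switching.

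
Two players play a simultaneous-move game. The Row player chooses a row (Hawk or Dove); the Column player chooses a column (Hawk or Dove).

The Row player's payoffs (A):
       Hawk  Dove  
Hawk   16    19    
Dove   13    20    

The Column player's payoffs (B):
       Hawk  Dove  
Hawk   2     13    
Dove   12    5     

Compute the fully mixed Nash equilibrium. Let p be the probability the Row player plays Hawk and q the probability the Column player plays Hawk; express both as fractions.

p = 7/18, q = 1/4

Each player's mixing probability is pinned down by making the *other* player indifferent.
The Column player indifferent between Hawk and Dove: p·2 + (1−p)·12 = p·13 + (1−p)·5 ⟹ 12 + (-10)p = 5 + 8p ⟹ p = 7/18.
The Row player indifferent between Hawk and Dove: q·16 + (1−q)·19 = q·13 + (1−q)·20 ⟹ 19 + (-3)q = 20 + (-7)q ⟹ q = 1/4.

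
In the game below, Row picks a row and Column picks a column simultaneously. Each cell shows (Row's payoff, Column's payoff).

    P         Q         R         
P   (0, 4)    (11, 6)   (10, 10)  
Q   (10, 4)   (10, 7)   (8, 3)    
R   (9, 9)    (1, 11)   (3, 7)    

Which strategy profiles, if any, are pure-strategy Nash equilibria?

(P, R)

A profile is a Nash equilibrium when each player is best-responding to the other.
Row's best responses — vs P: Q (payoff 10); vs Q: P (payoff 11); vs R: P (payoff 10).
Column's best responses — vs P: R (payoff 10); vs Q: Q (payoff 7); vs R: Q (payoff 11).
The only mutual best response is (P, R); neither player gains by switching there.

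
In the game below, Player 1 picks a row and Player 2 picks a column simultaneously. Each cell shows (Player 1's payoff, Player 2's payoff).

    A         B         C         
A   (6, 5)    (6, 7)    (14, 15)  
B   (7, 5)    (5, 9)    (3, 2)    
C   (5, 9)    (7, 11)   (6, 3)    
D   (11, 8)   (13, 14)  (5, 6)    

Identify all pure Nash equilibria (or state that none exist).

(A, C) and (D, B)

Find each player's best response to every opponent strategy; NE are the intersections.
Player 1's best responses — vs A: D (payoff 11); vs B: D (payoff 13); vs C: A (payoff 14).
Player 2's best responses — vs A: C (payoff 15); vs B: B (payoff 9); vs C: B (payoff 11); vs D: B (payoff 14).
Mutual best responses occur at (A, C) and (D, B); at each, neither player gains by switching.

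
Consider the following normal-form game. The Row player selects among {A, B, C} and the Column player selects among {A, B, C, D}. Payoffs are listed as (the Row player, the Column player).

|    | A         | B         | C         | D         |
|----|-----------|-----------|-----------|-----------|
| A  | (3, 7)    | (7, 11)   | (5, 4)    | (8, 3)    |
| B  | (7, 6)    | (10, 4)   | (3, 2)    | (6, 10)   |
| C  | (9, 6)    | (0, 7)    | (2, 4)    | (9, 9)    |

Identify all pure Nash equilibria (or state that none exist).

(C, D)

A profile is a Nash equilibrium when each player is best-responding to the other.
The Row player's best responses — vs A: C (payoff 9); vs B: B (payoff 10); vs C: A (payoff 5); vs D: C (payoff 9).
The Column player's best responses — vs A: B (payoff 11); vs B: D (payoff 10); vs C: D (payoff 9).
The only mutual best response is (C, D); neither player gains by switching there.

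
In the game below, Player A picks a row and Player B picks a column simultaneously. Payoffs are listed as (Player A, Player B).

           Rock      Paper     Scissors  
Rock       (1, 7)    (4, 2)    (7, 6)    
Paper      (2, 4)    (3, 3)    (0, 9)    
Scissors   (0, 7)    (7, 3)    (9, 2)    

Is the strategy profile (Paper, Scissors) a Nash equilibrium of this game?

No

Holding Player B at Scissors: Player A gets 0 from Paper but could get 9 by switching to Scissors. Player A has a profitable deviation.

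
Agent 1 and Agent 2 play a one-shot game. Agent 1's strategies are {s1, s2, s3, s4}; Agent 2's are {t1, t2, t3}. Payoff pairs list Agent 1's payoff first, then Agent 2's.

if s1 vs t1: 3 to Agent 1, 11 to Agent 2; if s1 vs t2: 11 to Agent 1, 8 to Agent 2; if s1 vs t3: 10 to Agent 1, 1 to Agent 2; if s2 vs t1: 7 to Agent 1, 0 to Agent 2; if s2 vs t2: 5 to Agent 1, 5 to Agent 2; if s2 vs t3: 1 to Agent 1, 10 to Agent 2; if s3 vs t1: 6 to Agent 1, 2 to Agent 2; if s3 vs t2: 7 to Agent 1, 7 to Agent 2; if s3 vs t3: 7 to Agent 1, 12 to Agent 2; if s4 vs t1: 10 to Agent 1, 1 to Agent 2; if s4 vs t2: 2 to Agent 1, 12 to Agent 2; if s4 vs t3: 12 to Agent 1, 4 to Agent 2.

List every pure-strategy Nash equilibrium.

None

Find each player's best response to every opponent strategy; NE are the intersections.
Agent 1's best responses — vs t1: s4 (payoff 10); vs t2: s1 (payoff 11); vs t3: s4 (payoff 12).
Agent 2's best responses — vs s1: t1 (payoff 11); vs s2: t3 (payoff 10); vs s3: t3 (payoff 12); vs s4: t2 (payoff 12).
No cell has both players best-responding. For instance, Agent 1's best reply to t2 is s1, but against s1 Agent 2 prefers t1 over t2.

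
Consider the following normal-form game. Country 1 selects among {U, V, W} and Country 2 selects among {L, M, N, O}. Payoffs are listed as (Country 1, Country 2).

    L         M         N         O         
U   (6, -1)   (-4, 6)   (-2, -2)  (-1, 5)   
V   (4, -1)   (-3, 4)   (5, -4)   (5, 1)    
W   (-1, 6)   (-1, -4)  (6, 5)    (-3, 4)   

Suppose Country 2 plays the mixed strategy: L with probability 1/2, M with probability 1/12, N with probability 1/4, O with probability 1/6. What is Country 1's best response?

Country 1's best reply maximizes expected payoff against the mix.
U: (1/2)·6 + (1/12)·(-4) + (1/4)·(-2) + (1/6)·(-1) = 2
V: (1/2)·4 + (1/12)·(-3) + (1/4)·5 + (1/6)·5 = 23/6
W: (1/2)·(-1) + (1/12)·(-1) + (1/4)·6 + (1/6)·(-3) = 5/12
Highest expected payoff is 23/6, from V.

V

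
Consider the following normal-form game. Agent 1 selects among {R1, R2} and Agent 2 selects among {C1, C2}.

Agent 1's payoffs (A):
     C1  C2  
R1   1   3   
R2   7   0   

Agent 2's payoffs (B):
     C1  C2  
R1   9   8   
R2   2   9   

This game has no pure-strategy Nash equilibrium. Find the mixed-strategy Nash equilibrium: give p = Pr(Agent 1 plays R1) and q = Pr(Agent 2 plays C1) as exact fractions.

Each player's mixing probability is pinned down by making the *other* player indifferent.
Agent 2 indifferent between C1 and C2: p·9 + (1−p)·2 = p·8 + (1−p)·9 ⟹ 2 + 7p = 9 + (-1)p ⟹ p = 7/8.
Agent 1 indifferent between R1 and R2: q·1 + (1−q)·3 = q·7 + (1−q)·0 ⟹ 3 + (-2)q = 0 + 7q ⟹ q = 1/3.

p = 7/8, q = 1/3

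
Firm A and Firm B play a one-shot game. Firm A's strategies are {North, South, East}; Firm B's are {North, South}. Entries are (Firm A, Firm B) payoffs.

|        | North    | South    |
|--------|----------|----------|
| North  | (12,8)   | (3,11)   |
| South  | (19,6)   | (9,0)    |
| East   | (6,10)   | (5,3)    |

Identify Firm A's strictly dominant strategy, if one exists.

A strategy is strictly dominant if it gives Firm A a strictly higher payoff than every other strategy, against every choice by the opponent.
South strictly dominates: vs North: 19 > each of {12, 6}; vs South: 9 > each of {3, 5}.

South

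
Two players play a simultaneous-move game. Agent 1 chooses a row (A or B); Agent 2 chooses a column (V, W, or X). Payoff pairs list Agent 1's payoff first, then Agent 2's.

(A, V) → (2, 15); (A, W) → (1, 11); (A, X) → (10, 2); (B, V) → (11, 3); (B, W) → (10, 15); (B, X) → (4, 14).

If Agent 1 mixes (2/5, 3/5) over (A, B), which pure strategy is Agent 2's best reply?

W

Compute Agent 2's expected payoff from each pure strategy against the given mix.
V: (2/5)·15 + (3/5)·3 = 39/5
W: (2/5)·11 + (3/5)·15 = 67/5
X: (2/5)·2 + (3/5)·14 = 46/5
Highest expected payoff is 67/5, from W.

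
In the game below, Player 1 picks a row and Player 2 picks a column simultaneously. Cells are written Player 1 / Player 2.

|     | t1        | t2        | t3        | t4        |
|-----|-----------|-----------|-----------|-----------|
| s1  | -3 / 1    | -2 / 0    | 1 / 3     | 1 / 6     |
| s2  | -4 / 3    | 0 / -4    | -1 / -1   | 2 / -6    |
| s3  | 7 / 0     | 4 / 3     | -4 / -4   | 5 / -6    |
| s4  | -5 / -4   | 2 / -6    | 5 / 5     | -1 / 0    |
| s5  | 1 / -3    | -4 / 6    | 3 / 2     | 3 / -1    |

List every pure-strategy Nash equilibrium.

Find each player's best response to every opponent strategy; NE are the intersections.
Player 1's best responses — vs t1: s3 (payoff 7); vs t2: s3 (payoff 4); vs t3: s4 (payoff 5); vs t4: s3 (payoff 5).
Player 2's best responses — vs s1: t4 (payoff 6); vs s2: t1 (payoff 3); vs s3: t2 (payoff 3); vs s4: t3 (payoff 5); vs s5: t2 (payoff 6).
Mutual best responses occur at (s3, t2) and (s4, t3); at each, neither player gains by switching.

(s3, t2) and (s4, t3)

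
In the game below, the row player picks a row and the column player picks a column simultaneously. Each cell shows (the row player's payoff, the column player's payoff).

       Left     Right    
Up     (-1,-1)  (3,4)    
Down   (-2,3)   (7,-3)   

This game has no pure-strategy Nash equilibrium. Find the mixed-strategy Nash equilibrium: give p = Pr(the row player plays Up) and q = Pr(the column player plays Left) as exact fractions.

p = 6/11, q = 4/5

Each player's mixing probability is pinned down by making the *other* player indifferent.
The column player indifferent between Left and Right: p·(-1) + (1−p)·3 = p·4 + (1−p)·(-3) ⟹ 3 + (-4)p = (-3) + 7p ⟹ p = 6/11.
The row player indifferent between Up and Down: q·(-1) + (1−q)·3 = q·(-2) + (1−q)·7 ⟹ 3 + (-4)q = 7 + (-9)q ⟹ q = 4/5.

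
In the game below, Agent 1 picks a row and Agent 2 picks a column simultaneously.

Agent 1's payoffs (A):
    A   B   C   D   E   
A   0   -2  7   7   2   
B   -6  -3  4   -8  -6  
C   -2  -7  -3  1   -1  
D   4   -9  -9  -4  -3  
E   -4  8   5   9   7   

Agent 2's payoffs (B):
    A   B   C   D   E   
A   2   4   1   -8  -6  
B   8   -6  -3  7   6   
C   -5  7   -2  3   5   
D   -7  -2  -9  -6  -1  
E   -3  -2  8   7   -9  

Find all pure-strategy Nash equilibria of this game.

Find each player's best response to every opponent strategy; NE are the intersections.
Agent 1's best responses — vs A: D (payoff 4); vs B: E (payoff 8); vs C: A (payoff 7); vs D: E (payoff 9); vs E: E (payoff 7).
Agent 2's best responses — vs A: B (payoff 4); vs B: A (payoff 8); vs C: B (payoff 7); vs D: E (payoff -1); vs E: C (payoff 8).
No cell has both players best-responding. For instance, Agent 1's best reply to C is A, but against A Agent 2 prefers B over C.

There is no pure-strategy Nash equilibrium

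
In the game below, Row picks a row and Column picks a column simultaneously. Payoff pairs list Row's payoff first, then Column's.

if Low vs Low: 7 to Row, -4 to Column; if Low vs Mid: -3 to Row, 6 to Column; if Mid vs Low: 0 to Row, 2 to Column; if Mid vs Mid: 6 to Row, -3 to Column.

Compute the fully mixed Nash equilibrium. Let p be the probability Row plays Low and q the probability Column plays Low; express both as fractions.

p = 1/3, q = 9/16

In a mixed NE each player is indifferent between their pure strategies, so the opponent's mix sets the indifference.
Column indifferent between Low and Mid: p·(-4) + (1−p)·2 = p·6 + (1−p)·(-3) ⟹ 2 + (-6)p = (-3) + 9p ⟹ p = 1/3.
Row indifferent between Low and Mid: q·7 + (1−q)·(-3) = q·0 + (1−q)·6 ⟹ (-3) + 10q = 6 + (-6)q ⟹ q = 9/16.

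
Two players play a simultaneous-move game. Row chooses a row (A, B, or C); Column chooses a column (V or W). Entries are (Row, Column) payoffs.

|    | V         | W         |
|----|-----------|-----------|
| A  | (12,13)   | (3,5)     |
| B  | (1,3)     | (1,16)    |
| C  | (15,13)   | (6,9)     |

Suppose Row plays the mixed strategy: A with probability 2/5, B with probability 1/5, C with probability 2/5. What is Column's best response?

Column's best reply maximizes expected payoff against the mix.
V: (2/5)·13 + (1/5)·3 + (2/5)·13 = 11
W: (2/5)·5 + (1/5)·16 + (2/5)·9 = 44/5
Highest expected payoff is 11, from V.

V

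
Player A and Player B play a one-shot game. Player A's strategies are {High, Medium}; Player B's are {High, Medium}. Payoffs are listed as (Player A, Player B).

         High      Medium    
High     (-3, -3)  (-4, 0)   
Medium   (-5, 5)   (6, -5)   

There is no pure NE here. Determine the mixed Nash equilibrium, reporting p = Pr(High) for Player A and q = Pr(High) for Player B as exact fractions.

p = 10/13, q = 5/6

In a mixed NE each player is indifferent between their pure strategies, so the opponent's mix sets the indifference.
Player B indifferent between High and Medium: p·(-3) + (1−p)·5 = p·0 + (1−p)·(-5) ⟹ 5 + (-8)p = (-5) + 5p ⟹ p = 10/13.
Player A indifferent between High and Medium: q·(-3) + (1−q)·(-4) = q·(-5) + (1−q)·6 ⟹ (-4) + 1q = 6 + (-11)q ⟹ q = 5/6.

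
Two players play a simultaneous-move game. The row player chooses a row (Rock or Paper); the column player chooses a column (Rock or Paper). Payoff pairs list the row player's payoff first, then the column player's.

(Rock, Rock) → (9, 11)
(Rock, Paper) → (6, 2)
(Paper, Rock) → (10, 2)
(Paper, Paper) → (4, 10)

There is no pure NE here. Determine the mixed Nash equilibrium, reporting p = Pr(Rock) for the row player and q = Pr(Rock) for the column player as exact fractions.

p = 8/17, q = 2/3

In a mixed NE each player is indifferent between their pure strategies, so the opponent's mix sets the indifference.
The column player indifferent between Rock and Paper: p·11 + (1−p)·2 = p·2 + (1−p)·10 ⟹ 2 + 9p = 10 + (-8)p ⟹ p = 8/17.
The row player indifferent between Rock and Paper: q·9 + (1−q)·6 = q·10 + (1−q)·4 ⟹ 6 + 3q = 4 + 6q ⟹ q = 2/3.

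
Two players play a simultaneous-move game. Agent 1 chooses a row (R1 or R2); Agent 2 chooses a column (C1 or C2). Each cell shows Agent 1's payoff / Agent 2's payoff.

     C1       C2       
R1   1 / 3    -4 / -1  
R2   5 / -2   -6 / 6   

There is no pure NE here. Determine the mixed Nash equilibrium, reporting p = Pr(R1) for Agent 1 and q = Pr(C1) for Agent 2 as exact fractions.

p = 2/3, q = 1/3

Each player's mixing probability is pinned down by making the *other* player indifferent.
Agent 2 indifferent between C1 and C2: p·3 + (1−p)·(-2) = p·(-1) + (1−p)·6 ⟹ (-2) + 5p = 6 + (-7)p ⟹ p = 2/3.
Agent 1 indifferent between R1 and R2: q·1 + (1−q)·(-4) = q·5 + (1−q)·(-6) ⟹ (-4) + 5q = (-6) + 11q ⟹ q = 1/3.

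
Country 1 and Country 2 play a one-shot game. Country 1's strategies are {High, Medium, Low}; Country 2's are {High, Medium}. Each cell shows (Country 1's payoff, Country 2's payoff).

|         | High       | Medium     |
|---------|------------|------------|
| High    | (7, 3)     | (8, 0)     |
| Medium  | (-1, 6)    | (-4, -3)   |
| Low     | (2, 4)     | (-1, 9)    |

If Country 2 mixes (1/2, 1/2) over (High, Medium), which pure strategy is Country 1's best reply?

High

Country 1's best reply maximizes expected payoff against the mix.
High: (1/2)·7 + (1/2)·8 = 15/2
Medium: (1/2)·(-1) + (1/2)·(-4) = -5/2
Low: (1/2)·2 + (1/2)·(-1) = 1/2
Highest expected payoff is 15/2, from High.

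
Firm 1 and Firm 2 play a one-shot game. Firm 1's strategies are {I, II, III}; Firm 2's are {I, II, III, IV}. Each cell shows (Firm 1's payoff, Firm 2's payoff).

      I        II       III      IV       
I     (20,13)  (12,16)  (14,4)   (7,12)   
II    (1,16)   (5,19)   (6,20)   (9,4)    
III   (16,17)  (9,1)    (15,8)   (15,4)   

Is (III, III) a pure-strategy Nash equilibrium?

Holding Firm 2 at III: Firm 1 gets 15 from III, versus 14 from I, 6 from II. No profitable deviation for Firm 1.
Holding Firm 1 at III: Firm 2 gets 8 from III but could get 17 by switching to I. Firm 2 has a profitable deviation.

No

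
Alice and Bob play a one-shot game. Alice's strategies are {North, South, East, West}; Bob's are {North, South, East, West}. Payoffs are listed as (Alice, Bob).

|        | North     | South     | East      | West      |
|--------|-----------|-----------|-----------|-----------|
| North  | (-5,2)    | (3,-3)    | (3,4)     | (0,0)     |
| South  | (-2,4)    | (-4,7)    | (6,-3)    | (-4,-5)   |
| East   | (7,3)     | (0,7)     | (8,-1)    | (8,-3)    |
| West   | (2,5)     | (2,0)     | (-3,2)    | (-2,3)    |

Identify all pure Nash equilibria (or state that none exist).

There is no pure-strategy Nash equilibrium

Find each player's best response to every opponent strategy; NE are the intersections.
Alice's best responses — vs North: East (payoff 7); vs South: North (payoff 3); vs East: East (payoff 8); vs West: East (payoff 8).
Bob's best responses — vs North: East (payoff 4); vs South: South (payoff 7); vs East: South (payoff 7); vs West: North (payoff 5).
No cell has both players best-responding. For instance, Alice's best reply to West is East, but against East Bob prefers South over West.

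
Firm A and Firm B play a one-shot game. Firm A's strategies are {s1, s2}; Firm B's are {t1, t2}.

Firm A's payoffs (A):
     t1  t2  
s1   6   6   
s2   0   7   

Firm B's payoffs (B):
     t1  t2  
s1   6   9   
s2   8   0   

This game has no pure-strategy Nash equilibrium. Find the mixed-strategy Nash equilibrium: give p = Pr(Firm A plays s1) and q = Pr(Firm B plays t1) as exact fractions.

In a mixed NE each player is indifferent between their pure strategies, so the opponent's mix sets the indifference.
Firm B indifferent between t1 and t2: p·6 + (1−p)·8 = p·9 + (1−p)·0 ⟹ 8 + (-2)p = 0 + 9p ⟹ p = 8/11.
Firm A indifferent between s1 and s2: q·6 + (1−q)·6 = q·0 + (1−q)·7 ⟹ 6 + 0q = 7 + (-7)q ⟹ q = 1/7.

p = 8/11, q = 1/7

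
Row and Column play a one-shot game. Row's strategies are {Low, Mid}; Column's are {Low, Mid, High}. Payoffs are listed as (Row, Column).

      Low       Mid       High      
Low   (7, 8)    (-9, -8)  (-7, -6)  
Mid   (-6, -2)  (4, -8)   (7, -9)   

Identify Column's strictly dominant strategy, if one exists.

Check whether one of Column's strategies beats all alternatives regardless of what the opponent does.
Low strictly dominates: vs Low: 8 > each of {-8, -6}; vs Mid: -2 > each of {-8, -9}.

Low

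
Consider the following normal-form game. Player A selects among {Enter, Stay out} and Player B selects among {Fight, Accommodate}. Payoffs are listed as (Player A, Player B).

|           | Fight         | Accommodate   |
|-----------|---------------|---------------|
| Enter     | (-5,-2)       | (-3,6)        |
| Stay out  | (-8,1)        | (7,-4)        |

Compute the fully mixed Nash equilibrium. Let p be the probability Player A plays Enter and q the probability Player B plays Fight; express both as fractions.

p = 5/13, q = 10/13

In a mixed NE each player is indifferent between their pure strategies, so the opponent's mix sets the indifference.
Player B indifferent between Fight and Accommodate: p·(-2) + (1−p)·1 = p·6 + (1−p)·(-4) ⟹ 1 + (-3)p = (-4) + 10p ⟹ p = 5/13.
Player A indifferent between Enter and Stay out: q·(-5) + (1−q)·(-3) = q·(-8) + (1−q)·7 ⟹ (-3) + (-2)q = 7 + (-15)q ⟹ q = 10/13.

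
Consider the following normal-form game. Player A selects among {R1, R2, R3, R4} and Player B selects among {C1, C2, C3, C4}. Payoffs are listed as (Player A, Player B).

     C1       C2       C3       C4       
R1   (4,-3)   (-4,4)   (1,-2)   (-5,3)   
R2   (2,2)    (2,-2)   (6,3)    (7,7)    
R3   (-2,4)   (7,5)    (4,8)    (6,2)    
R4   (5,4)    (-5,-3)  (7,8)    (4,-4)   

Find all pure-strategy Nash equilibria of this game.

A profile is a Nash equilibrium when each player is best-responding to the other.
Player A's best responses — vs C1: R4 (payoff 5); vs C2: R3 (payoff 7); vs C3: R4 (payoff 7); vs C4: R2 (payoff 7).
Player B's best responses — vs R1: C2 (payoff 4); vs R2: C4 (payoff 7); vs R3: C3 (payoff 8); vs R4: C3 (payoff 8).
Mutual best responses occur at (R2, C4) and (R4, C3); at each, neither player gains by switching.

(R2, C4) and (R4, C3)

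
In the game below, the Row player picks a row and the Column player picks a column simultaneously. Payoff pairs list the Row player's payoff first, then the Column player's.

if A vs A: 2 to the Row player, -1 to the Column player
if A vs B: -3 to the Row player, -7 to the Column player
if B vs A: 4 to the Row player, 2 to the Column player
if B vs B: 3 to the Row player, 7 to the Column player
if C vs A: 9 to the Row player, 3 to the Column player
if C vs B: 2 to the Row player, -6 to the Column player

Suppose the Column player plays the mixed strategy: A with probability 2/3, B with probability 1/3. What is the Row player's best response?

C

Compute the Row player's expected payoff from each pure strategy against the given mix.
A: (2/3)·2 + (1/3)·(-3) = 1/3
B: (2/3)·4 + (1/3)·3 = 11/3
C: (2/3)·9 + (1/3)·2 = 20/3
Highest expected payoff is 20/3, from C.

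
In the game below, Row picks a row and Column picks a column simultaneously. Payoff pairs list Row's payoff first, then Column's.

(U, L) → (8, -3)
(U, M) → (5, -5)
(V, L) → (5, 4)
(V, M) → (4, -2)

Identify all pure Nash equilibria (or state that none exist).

(U, L)

Find each player's best response to every opponent strategy; NE are the intersections.
Row's best responses — vs L: U (payoff 8); vs M: U (payoff 5).
Column's best responses — vs U: L (payoff -3); vs V: L (payoff 4).
The only mutual best response is (U, L); neither player gains by switching there.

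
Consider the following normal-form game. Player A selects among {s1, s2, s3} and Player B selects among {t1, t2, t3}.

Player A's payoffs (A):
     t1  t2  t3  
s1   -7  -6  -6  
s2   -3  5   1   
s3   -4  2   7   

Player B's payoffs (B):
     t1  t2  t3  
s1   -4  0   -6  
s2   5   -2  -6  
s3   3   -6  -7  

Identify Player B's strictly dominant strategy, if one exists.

A strategy is strictly dominant if it gives Player B a strictly higher payoff than every other strategy, against every choice by the opponent.
t1 is not dominant: against s1, t2 gives 0 > -4.
t2 is not dominant: against s2, t1 gives 5 > -2.
t3 is not dominant: against s1, t1 gives -4 > -6.
No single strategy is best against every opponent action.

None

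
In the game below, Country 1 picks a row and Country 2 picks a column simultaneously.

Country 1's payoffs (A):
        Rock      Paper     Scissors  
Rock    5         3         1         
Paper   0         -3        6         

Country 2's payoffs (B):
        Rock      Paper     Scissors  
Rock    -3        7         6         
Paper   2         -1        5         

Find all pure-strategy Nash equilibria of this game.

(Rock, Paper) and (Paper, Scissors)

Check mutual best responses: a cell is a NE iff neither player can gain by unilaterally deviating.
Country 1's best responses — vs Rock: Rock (payoff 5); vs Paper: Rock (payoff 3); vs Scissors: Paper (payoff 6).
Country 2's best responses — vs Rock: Paper (payoff 7); vs Paper: Scissors (payoff 5).
Mutual best responses occur at (Rock, Paper) and (Paper, Scissors); at each, neither player gains by switching.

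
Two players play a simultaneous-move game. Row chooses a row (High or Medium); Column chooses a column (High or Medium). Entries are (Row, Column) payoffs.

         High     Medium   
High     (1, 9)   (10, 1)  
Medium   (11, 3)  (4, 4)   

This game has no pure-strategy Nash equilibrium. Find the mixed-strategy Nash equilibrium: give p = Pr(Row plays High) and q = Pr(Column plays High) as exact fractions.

p = 1/9, q = 3/8

Each player's mixing probability is pinned down by making the *other* player indifferent.
Column indifferent between High and Medium: p·9 + (1−p)·3 = p·1 + (1−p)·4 ⟹ 3 + 6p = 4 + (-3)p ⟹ p = 1/9.
Row indifferent between High and Medium: q·1 + (1−q)·10 = q·11 + (1−q)·4 ⟹ 10 + (-9)q = 4 + 7q ⟹ q = 3/8.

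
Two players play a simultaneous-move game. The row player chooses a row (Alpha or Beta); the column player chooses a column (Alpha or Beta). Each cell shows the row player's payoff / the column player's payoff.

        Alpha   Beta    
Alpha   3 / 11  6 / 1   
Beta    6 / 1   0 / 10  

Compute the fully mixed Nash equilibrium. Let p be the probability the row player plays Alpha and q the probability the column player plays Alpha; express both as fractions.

In a mixed NE each player is indifferent between their pure strategies, so the opponent's mix sets the indifference.
The column player indifferent between Alpha and Beta: p·11 + (1−p)·1 = p·1 + (1−p)·10 ⟹ 1 + 10p = 10 + (-9)p ⟹ p = 9/19.
The row player indifferent between Alpha and Beta: q·3 + (1−q)·6 = q·6 + (1−q)·0 ⟹ 6 + (-3)q = 0 + 6q ⟹ q = 2/3.

p = 9/19, q = 2/3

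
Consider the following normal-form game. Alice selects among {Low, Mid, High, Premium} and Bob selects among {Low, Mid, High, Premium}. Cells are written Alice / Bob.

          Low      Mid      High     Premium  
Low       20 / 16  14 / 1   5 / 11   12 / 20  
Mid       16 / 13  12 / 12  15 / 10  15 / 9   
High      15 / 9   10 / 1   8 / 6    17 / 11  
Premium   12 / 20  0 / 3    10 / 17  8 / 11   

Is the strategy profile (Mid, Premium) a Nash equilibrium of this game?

Holding Bob at Premium: Alice gets 15 from Mid but could get 17 by switching to High. Alice has a profitable deviation.

No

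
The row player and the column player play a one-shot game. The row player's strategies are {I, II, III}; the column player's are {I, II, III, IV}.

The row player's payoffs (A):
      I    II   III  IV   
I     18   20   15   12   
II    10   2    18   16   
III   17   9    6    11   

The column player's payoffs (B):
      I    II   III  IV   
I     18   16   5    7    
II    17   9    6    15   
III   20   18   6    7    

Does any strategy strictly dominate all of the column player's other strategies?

I

A strategy is strictly dominant if it gives the column player a strictly higher payoff than every other strategy, against every choice by the opponent.
I strictly dominates: vs I: 18 > each of {16, 5, 7}; vs II: 17 > each of {9, 6, 15}; vs III: 20 > each of {18, 6, 7}.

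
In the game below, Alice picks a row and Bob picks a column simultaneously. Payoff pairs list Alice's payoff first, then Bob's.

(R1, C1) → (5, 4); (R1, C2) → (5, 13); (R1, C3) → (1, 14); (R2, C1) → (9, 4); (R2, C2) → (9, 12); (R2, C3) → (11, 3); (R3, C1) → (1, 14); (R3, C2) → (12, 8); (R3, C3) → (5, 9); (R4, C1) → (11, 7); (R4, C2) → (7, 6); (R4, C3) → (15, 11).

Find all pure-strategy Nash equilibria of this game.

(R4, C3)

Find each player's best response to every opponent strategy; NE are the intersections.
Alice's best responses — vs C1: R4 (payoff 11); vs C2: R3 (payoff 12); vs C3: R4 (payoff 15).
Bob's best responses — vs R1: C3 (payoff 14); vs R2: C2 (payoff 12); vs R3: C1 (payoff 14); vs R4: C3 (payoff 11).
The only mutual best response is (R4, C3); neither player gains by switching there.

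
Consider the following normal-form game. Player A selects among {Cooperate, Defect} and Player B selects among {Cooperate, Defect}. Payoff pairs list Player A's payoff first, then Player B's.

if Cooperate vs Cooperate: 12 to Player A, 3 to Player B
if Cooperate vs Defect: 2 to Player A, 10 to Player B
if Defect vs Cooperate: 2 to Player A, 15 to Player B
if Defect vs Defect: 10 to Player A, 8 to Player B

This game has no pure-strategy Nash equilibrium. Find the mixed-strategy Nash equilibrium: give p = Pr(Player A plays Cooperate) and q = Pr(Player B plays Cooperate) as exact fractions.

p = 1/2, q = 4/9

In a mixed NE each player is indifferent between their pure strategies, so the opponent's mix sets the indifference.
Player B indifferent between Cooperate and Defect: p·3 + (1−p)·15 = p·10 + (1−p)·8 ⟹ 15 + (-12)p = 8 + 2p ⟹ p = 1/2.
Player A indifferent between Cooperate and Defect: q·12 + (1−q)·2 = q·2 + (1−q)·10 ⟹ 2 + 10q = 10 + (-8)q ⟹ q = 4/9.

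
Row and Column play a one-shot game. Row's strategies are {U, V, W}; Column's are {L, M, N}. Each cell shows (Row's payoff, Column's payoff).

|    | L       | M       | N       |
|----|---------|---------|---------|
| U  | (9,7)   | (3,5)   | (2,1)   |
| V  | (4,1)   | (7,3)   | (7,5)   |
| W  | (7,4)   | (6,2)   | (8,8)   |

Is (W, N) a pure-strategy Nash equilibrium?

Yes

Holding Column at N: Row gets 8 from W, versus 2 from U, 7 from V. No profitable deviation for Row.
Holding Row at W: Column gets 8 from N, versus 4 from L, 2 from M. No profitable deviation for Column either.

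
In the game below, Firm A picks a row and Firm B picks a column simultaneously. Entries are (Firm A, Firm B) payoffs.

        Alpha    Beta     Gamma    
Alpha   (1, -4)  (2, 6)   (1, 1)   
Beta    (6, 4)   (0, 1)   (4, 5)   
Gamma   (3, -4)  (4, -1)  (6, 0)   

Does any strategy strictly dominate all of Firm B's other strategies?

Check whether one of Firm B's strategies beats all alternatives regardless of what the opponent does.
Alpha is not dominant: against Alpha, Beta gives 6 > -4.
Beta is not dominant: against Beta, Alpha gives 4 > 1.
Gamma is not dominant: against Alpha, Beta gives 6 > 1.
No single strategy is best against every opponent action.

No strictly dominant strategy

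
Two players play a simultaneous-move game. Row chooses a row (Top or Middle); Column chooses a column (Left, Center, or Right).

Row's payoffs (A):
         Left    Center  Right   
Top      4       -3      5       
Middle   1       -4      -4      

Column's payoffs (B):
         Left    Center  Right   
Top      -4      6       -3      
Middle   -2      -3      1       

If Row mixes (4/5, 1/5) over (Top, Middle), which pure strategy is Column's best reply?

Center

Column's best reply maximizes expected payoff against the mix.
Left: (4/5)·(-4) + (1/5)·(-2) = -18/5
Center: (4/5)·6 + (1/5)·(-3) = 21/5
Right: (4/5)·(-3) + (1/5)·1 = -11/5
Highest expected payoff is 21/5, from Center.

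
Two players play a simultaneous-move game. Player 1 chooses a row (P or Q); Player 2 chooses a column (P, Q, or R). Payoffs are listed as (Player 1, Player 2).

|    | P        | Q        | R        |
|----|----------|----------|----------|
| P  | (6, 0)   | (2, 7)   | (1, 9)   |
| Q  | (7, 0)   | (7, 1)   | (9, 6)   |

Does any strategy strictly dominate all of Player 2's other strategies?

R

A strategy is strictly dominant if it gives Player 2 a strictly higher payoff than every other strategy, against every choice by the opponent.
R strictly dominates: vs P: 9 > each of {0, 7}; vs Q: 6 > each of {0, 1}.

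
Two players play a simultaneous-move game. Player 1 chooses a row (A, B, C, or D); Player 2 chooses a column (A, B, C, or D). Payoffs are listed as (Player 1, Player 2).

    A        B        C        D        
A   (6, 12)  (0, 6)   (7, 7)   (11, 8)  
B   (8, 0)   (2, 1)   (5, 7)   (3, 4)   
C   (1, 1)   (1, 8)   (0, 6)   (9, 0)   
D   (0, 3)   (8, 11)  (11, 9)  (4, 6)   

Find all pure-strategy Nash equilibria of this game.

(D, B)

A profile is a Nash equilibrium when each player is best-responding to the other.
Player 1's best responses — vs A: B (payoff 8); vs B: D (payoff 8); vs C: D (payoff 11); vs D: A (payoff 11).
Player 2's best responses — vs A: A (payoff 12); vs B: C (payoff 7); vs C: B (payoff 8); vs D: B (payoff 11).
The only mutual best response is (D, B); neither player gains by switching there.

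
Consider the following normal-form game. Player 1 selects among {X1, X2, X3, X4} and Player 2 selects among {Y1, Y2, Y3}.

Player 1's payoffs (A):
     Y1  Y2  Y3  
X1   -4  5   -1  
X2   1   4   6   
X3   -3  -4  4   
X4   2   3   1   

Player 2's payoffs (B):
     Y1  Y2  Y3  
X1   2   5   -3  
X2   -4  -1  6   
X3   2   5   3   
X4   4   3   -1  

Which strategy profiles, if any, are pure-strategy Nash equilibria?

Find each player's best response to every opponent strategy; NE are the intersections.
Player 1's best responses — vs Y1: X4 (payoff 2); vs Y2: X1 (payoff 5); vs Y3: X2 (payoff 6).
Player 2's best responses — vs X1: Y2 (payoff 5); vs X2: Y3 (payoff 6); vs X3: Y2 (payoff 5); vs X4: Y1 (payoff 4).
Mutual best responses occur at (X1, Y2), (X2, Y3), and (X4, Y1); at each, neither player gains by switching.

(X1, Y2), (X2, Y3), and (X4, Y1)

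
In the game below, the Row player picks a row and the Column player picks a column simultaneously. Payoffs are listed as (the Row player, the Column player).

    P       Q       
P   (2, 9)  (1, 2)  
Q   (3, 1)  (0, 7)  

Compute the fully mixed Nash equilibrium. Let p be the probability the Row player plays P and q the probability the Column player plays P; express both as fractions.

Each player's mixing probability is pinned down by making the *other* player indifferent.
The Column player indifferent between P and Q: p·9 + (1−p)·1 = p·2 + (1−p)·7 ⟹ 1 + 8p = 7 + (-5)p ⟹ p = 6/13.
The Row player indifferent between P and Q: q·2 + (1−q)·1 = q·3 + (1−q)·0 ⟹ 1 + 1q = 0 + 3q ⟹ q = 1/2.

p = 6/13, q = 1/2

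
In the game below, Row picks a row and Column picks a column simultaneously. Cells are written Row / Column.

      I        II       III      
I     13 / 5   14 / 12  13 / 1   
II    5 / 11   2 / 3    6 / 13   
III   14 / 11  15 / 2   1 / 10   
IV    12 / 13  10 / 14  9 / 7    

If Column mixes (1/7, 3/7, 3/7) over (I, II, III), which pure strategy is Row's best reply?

I

Row's best reply maximizes expected payoff against the mix.
I: (1/7)·13 + (3/7)·14 + (3/7)·13 = 94/7
II: (1/7)·5 + (3/7)·2 + (3/7)·6 = 29/7
III: (1/7)·14 + (3/7)·15 + (3/7)·1 = 62/7
IV: (1/7)·12 + (3/7)·10 + (3/7)·9 = 69/7
Highest expected payoff is 94/7, from I.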